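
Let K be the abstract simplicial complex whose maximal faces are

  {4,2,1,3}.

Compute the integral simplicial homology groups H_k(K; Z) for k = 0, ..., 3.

H_0 ≅ Z,  H_1 = 0,  H_2 = 0,  H_3 = 0.

Fix the vertex order 1 < 2 < 3 < 4 and write every simplex with vertices in increasing order. Then dim K = 3 and the simplices of K are:

  0-simplices (4): [1], [2], [3], [4]
  1-simplices (6): [1,2], [1,3], [1,4], [2,3], [2,4], [3,4]
  2-simplices (4): [1,2,3], [1,2,4], [1,3,4], [2,3,4]
  3-simplices (1): [1,2,3,4]

so the chain groups are C_0 ≅ Z^4, C_1 ≅ Z^6, C_2 ≅ Z^4, C_3 ≅ Z^1.

Boundary ∂_1: C_1 → C_0 maps an edge to its endpoints' difference, ∂[p,q] = q − p. For instance
  ∂[2,4] = [4] − [2].
As a 4×6 matrix over Z this has rank 3, with invariant factors (1,1,1).

The boundary map ∂_2: C_2 → C_1 acts by ∂[p,q,r] = [q,r] − [p,r] + [p,q]. For instance
  ∂[1,2,4] = [2,4] − [1,4] + [1,2],
  ∂[2,3,4] = [3,4] − [2,4] + [2,3].
The resulting 6×4 matrix has rank 3, and its Smith normal form has invariant factors (1,1,1).

The boundary map ∂_3: C_3 → C_2 sends each 3-simplex σ to the alternating sum Σ_i (−1)^i (σ with its i-th vertex removed). For instance
  ∂[1,2,3,4] = [2,3,4] − [1,3,4] + [1,2,4] − [1,2,3].
The resulting 4×1 matrix has rank 1, and its Smith normal form has invariant factors (1).

Computing H_k = (kernel of ∂_k) / (image of ∂_{k+1}):

  H_0: rank C_0 − rank ∂_1 = 4 − 3 = 1, and the invariant factors of ∂_1 are all 1, so H_0 ≅ Z.
  H_1: rank ker ∂_1 − rank ∂_2 = (6 − 3) − 3 = 0, and the invariant factors of ∂_2 are all 1, so H_1 ≅ 0.
  H_2: rank ker ∂_2 − rank ∂_3 = (4 − 3) − 1 = 0, and the invariant factors of ∂_3 are all 1, so H_2 ≅ 0.
  H_3: rank ker ∂_3 − rank ∂_4 = (1 − 1) − 0 = 0, and there is no ∂_4, so H_3 ≅ 0.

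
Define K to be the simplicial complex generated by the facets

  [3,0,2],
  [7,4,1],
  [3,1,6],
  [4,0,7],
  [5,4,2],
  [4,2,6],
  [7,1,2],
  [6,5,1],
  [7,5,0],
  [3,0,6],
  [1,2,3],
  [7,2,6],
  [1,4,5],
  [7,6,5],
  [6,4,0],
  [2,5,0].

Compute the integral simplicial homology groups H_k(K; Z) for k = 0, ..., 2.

Fix the vertex order 0 < 1 < 2 < 3 < 4 < 5 < 6 < 7 and write every simplex with vertices in increasing order. Then dim K = 2 and the simplices of K are:

  0-simplices (8): [0], [1], [2], [3], [4], [5], [6], [7]
  1-simplices (24): (24 of them)
  2-simplices (16): [0,2,3], [0,2,5], [0,3,6], [0,4,6], [0,4,7], [0,5,7], [1,2,3], [1,2,7], [1,3,6], [1,4,5], [1,4,7], [1,5,6], [2,4,5], [2,4,6], [2,6,7], [5,6,7]

so the chain groups are C_0 ≅ Z^8, C_1 ≅ Z^24, C_2 ≅ Z^16.

The boundary map ∂_1: C_1 → C_0 sends each edge [p,q] (with p < q) to q − p. For instance
  ∂[4,5] = [5] − [4].
The resulting 8×24 matrix has rank 7, and its Smith normal form has invariant factors (1,1,1,1,1,1,1).

∂_2: C_2 → C_1 sends each 2-simplex [p,q,r] to [q,r] − [p,r] + [p,q]. For instance
  ∂[0,2,5] = [2,5] − [0,5] + [0,2],
  ∂[2,6,7] = [6,7] − [2,7] + [2,6].
This gives a 24×16 integer matrix of rank 15; reducing to Smith normal form yields diagonal entries (1,1,1,1,1,1,1,1,1,1,1,1,1,1,1).

Now H_k = ker ∂_k / im ∂_{k+1}, so:

  H_0: rank C_0 − rank ∂_1 = 8 − 7 = 1, and the invariant factors of ∂_1 are all 1, so H_0 = Z.
  H_1: rank ker ∂_1 − rank ∂_2 = (24 − 7) − 15 = 2, and the invariant factors of ∂_2 are all 1, so H_1 = Z^2.
  H_2: rank ker ∂_2 − rank ∂_3 = (16 − 15) − 0 = 1, and there is no ∂_3, so H_2 = Z.

H_0 = Z,  H_1 = Z^2,  H_2 = Z.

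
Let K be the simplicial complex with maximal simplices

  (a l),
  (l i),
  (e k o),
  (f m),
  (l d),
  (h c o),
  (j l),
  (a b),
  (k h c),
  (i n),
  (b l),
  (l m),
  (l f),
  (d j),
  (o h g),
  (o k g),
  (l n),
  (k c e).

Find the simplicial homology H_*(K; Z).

H_0 = Z^2,  H_1 = Z^5,  H_2 = 0.

Take the total order a < b < c < d < e < f < g < h < i < j < k < l < m < n < o on the vertex set. Then K (dimension 2) consists of the simplices:

  0-simplices (15): a, b, c, d, e, f, g, h, i, j, k, l, m, n, o
  1-simplices (24): ab, al, bl, ce, ch, ck, co, dj, dl, ek, eo, fl, fm, gh, gk, go, hk, ho, il, in, jl, ko, lm, ln
  2-simplices (6): cek, chk, cho, eko, gho, gko

Hence C_0 ≅ Z^15, C_1 ≅ Z^24, C_2 ≅ Z^6.

∂_1: C_1 → C_0 sends each edge [p,q] (with p < q) to q − p.
The 15×24 boundary matrix has rank 13 and Smith normal form diag(1,1,1,1,1,1,1,1,1,1,1,1,1).

Boundary ∂_2: C_2 → C_1 sends each 2-simplex [p,q,r] to [q,r] − [p,r] + [p,q]. For instance
  ∂cek = ek − ck + ce,
  ∂cho = ho − co + ch.
As a 24×6 matrix over Z this has rank 6, with invariant factors (1,1,1,1,1,1).

Reading off H_k = ker ∂_k / im ∂_{k+1}:

  H_0: rank C_0 − rank ∂_1 = 15 − 13 = 2, and the invariant factors of ∂_1 are all 1, so H_0 ≅ Z^2.
  H_1: rank ker ∂_1 − rank ∂_2 = (24 − 13) − 6 = 5, and the invariant factors of ∂_2 are all 1, so H_1 ≅ Z^5.
  H_2: rank ker ∂_2 − rank ∂_3 = (6 − 6) − 0 = 0, and there is no ∂_3, so H_2 ≅ 0.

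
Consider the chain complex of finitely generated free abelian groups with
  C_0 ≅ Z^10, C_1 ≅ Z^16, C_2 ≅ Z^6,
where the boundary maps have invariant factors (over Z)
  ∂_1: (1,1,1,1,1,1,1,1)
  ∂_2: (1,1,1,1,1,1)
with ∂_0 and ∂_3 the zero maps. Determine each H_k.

H_0 ≅ Z^2,  H_1 ≅ Z^2,  H_2 = 0.

H_0: b_0 = 10 − 0 − 8 = 2; torsion from ∂_1 factors > 1: none. So H_0 ≅ Z^2.
H_1: b_1 = 16 − 8 − 6 = 2; torsion from ∂_2 factors > 1: none. So H_1 ≅ Z^2.
H_2: b_2 = 6 − 6 − 0 = 0; torsion from ∂_3 factors > 1: none. So H_2 ≅ 0.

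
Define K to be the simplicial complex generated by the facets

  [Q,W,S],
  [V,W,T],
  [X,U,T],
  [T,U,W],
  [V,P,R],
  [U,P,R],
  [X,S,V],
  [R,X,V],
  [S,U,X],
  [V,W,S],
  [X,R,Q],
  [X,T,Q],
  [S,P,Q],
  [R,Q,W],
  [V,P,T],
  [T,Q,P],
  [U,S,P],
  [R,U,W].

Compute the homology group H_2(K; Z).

We work with the vertex ordering P < Q < R < S < T < U < V < W < X. The simplices of K, each written with vertices in increasing order, are:

  0-simplices (9): P, Q, R, S, T, U, V, W, X
  1-simplices (27): PQ, PR, PS, PT, PU, PV, QR, QS, QT, QW, QX, RU, RV, RW, RX, SU, SV, SW, SX, TU, TV, TW, TX, UW, UX, VW, VX
  2-simplices (18): PQS, PQT, PRU, PRV, PSU, PTV, QRW, QRX, QSW, QTX, RUW, RVX, SUX, SVW, SVX, TUW, TUX, TVW

Hence C_0 ≅ Z^9, C_1 ≅ Z^27, C_2 ≅ Z^18.

The boundary map ∂_1: C_1 → C_0 is given by ∂[p,q] = [q] − [p]. For instance
  ∂UW = W − U.
As a 9×27 matrix over Z this has rank 8, with invariant factors (1,1,1,1,1,1,1,1).

∂_2: C_2 → C_1 acts by ∂[p,q,r] = [q,r] − [p,r] + [p,q]. For instance
  ∂TUW = UW − TW + TU,
  ∂RUW = UW − RW + RU.
The 27×18 boundary matrix has rank 17 and Smith normal form diag(1,1,1,1,1,1,1,1,1,1,1,1,1,1,1,1,1).

Computing H_k = (kernel of ∂_k) / (image of ∂_{k+1}):

  H_2: rank ker ∂_2 − rank ∂_3 = (18 − 17) − 0 = 1, and there is no ∂_3, so H_2 ≅ Z.

(K is a triangulation of the torus T^2.)

H_2 = Z.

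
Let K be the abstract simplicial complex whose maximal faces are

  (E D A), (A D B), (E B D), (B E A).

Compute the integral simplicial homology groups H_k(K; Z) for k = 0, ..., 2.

Fix the vertex order A < B < D < E and write every simplex with vertices in increasing order. Then dim K = 2 and the simplices of K are:

  0-simplices (4): A, B, D, E
  1-simplices (6): AB, AD, AE, BD, BE, DE
  2-simplices (4): ABD, ABE, ADE, BDE

giving chain groups C_0 ≅ Z^4, C_1 ≅ Z^6, C_2 ≅ Z^4.

Boundary ∂_1: C_1 → C_0 is given by ∂[p,q] = [q] − [p]. For instance
  ∂AB = B − A.
The resulting 4×6 matrix has rank 3, and its Smith normal form has invariant factors (1,1,1).

∂_2: C_2 → C_1 maps a triangle to the signed sum of its edges. For instance
  ∂ABD = BD − AD + AB,
  ∂ABE = BE − AE + AB.
The 6×4 boundary matrix has rank 3 and Smith normal form diag(1,1,1).

Now H_k = ker ∂_k / im ∂_{k+1}, so:

  H_0: rank C_0 − rank ∂_1 = 4 − 3 = 1, and the invariant factors of ∂_1 are all 1, so H_0 = Z.
  H_1: rank ker ∂_1 − rank ∂_2 = (6 − 3) − 3 = 0, and the invariant factors of ∂_2 are all 1, so H_1 = 0.
  H_2: rank ker ∂_2 − rank ∂_3 = (4 − 3) − 0 = 1, and there is no ∂_3, so H_2 = Z.

H_0 ≅ Z,  H_1 = 0,  H_2 ≅ Z.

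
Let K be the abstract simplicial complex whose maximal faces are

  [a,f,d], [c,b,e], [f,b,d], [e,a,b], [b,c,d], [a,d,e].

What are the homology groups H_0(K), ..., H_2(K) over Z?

We work with the vertex ordering a < b < c < d < e < f. The simplices of K, each written with vertices in increasing order, are:

  0-simplices (6): a, b, c, d, e, f
  1-simplices (12): ab, ad, ae, af, bc, bd, be, bf, cd, ce, de, df
  2-simplices (6): abe, ade, adf, bcd, bce, bdf

so the chain groups are C_0 ≅ Z^6, C_1 ≅ Z^12, C_2 ≅ Z^6.

∂_1: C_1 → C_0 is given by ∂[p,q] = [q] − [p]. For instance
  ∂ad = d − a.
The resulting 6×12 matrix has rank 5, and its Smith normal form has invariant factors (1,1,1,1,1).

Boundary ∂_2: C_2 → C_1 maps a triangle to the signed sum of its edges. For instance
  ∂bdf = df − bf + bd,
  ∂bcd = cd − bd + bc.
As a 12×6 matrix over Z this has rank 6, with invariant factors (1,1,1,1,1,1).

Reading off H_k = ker ∂_k / im ∂_{k+1}:

  H_0: rank C_0 − rank ∂_1 = 6 − 5 = 1, and the invariant factors of ∂_1 are all 1, so H_0 ≅ Z.
  H_1: rank ker ∂_1 − rank ∂_2 = (12 − 5) − 6 = 1, and the invariant factors of ∂_2 are all 1, so H_1 ≅ Z.
  H_2: rank ker ∂_2 − rank ∂_3 = (6 − 6) − 0 = 0, and there is no ∂_3, so H_2 ≅ 0.

As a check, the Euler characteristic is 6 − 12 + 6 = 0, which agrees with 1 − 1 + 0 = 0.

H_0 ≅ Z,  H_1 ≅ Z,  H_2 = 0.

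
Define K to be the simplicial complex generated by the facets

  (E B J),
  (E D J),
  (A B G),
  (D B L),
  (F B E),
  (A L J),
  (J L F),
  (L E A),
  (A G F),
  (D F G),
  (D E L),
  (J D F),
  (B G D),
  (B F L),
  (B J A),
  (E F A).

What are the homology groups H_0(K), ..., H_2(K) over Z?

Order the vertices as A < B < D < E < F < G < J < L. Listing each simplex with vertices in this order, K has dimension 2 with simplices:

  0-simplices (8): A, B, D, E, F, G, J, L
  1-simplices (24): AB, AE, AF, AG, AJ, AL, BD, BE, BF, BG, BJ, BL, DE, DF, DG, DJ, DL, EF, EJ, EL, FG, FJ, FL, JL
  2-simplices (16): ABG, ABJ, AEF, AEL, AFG, AJL, BDG, BDL, BEF, BEJ, BFL, DEJ, DEL, DFG, DFJ, FJL

so the chain groups are C_0 ≅ Z^8, C_1 ≅ Z^24, C_2 ≅ Z^16.

The boundary map ∂_1: C_1 → C_0 maps an edge to its endpoints' difference, ∂[p,q] = q − p. For instance
  ∂DF = F − D.
This gives a 8×24 integer matrix of rank 7; reducing to Smith normal form yields diagonal entries (1,1,1,1,1,1,1).

The boundary map ∂_2: C_2 → C_1 maps a triangle to the signed sum of its edges. For instance
  ∂BEJ = EJ − BJ + BE,
  ∂ABJ = BJ − AJ + AB.
This gives a 24×16 integer matrix of rank 15; reducing to Smith normal form yields diagonal entries (1,1,1,1,1,1,1,1,1,1,1,1,1,1,1).

Reading off H_k = ker ∂_k / im ∂_{k+1}:

  H_0: rank C_0 − rank ∂_1 = 8 − 7 = 1, and the invariant factors of ∂_1 are all 1, so H_0 ≅ Z.
  H_1: rank ker ∂_1 − rank ∂_2 = (24 − 7) − 15 = 2, and the invariant factors of ∂_2 are all 1, so H_1 ≅ Z^2.
  H_2: rank ker ∂_2 − rank ∂_3 = (16 − 15) − 0 = 1, and there is no ∂_3, so H_2 ≅ Z.

H_0 = Z,  H_1 = Z^2,  H_2 = Z.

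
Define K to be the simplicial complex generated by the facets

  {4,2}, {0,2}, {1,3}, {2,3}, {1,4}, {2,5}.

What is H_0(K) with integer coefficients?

We work with the vertex ordering 0 < 1 < 2 < 3 < 4 < 5. The simplices of K, each written with vertices in increasing order, are:

  0-simplices (6): [0], [1], [2], [3], [4], [5]
  1-simplices (6): [0,2], [1,3], [1,4], [2,3], [2,4], [2,5]

so the chain groups are C_0 ≅ Z^6, C_1 ≅ Z^6.

Boundary ∂_1: C_1 → C_0 maps an edge to its endpoints' difference, ∂[p,q] = q − p. For instance
  ∂[1,3] = [3] − [1].
The resulting 6×6 matrix has rank 5, and its Smith normal form has invariant factors (1,1,1,1,1).

From H_k ≅ ker(∂_k) / im(∂_{k+1}) we obtain:

  H_0: rank C_0 − rank ∂_1 = 6 − 5 = 1, and the invariant factors of ∂_1 are all 1, so H_0 = Z.

H_0 ≅ Z.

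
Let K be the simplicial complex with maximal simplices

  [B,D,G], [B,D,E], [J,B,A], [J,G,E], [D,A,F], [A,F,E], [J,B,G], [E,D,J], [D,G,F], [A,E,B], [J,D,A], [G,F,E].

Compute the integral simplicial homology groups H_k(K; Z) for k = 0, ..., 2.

Order the vertices as A < B < D < E < F < G < J. Listing each simplex with vertices in this order, K has dimension 2 with simplices:

  0-simplices (7): A, B, D, E, F, G, J
  1-simplices (18): AB, AD, AE, AF, AJ, BD, BE, BG, BJ, DE, DF, DG, DJ, EF, EG, EJ, FG, GJ
  2-simplices (12): ABE, ABJ, ADF, ADJ, AEF, BDE, BDG, BGJ, DEJ, DFG, EFG, EGJ

so the chain groups are C_0 ≅ Z^7, C_1 ≅ Z^18, C_2 ≅ Z^12.

Boundary ∂_1: C_1 → C_0 maps an edge to its endpoints' difference, ∂[p,q] = q − p. For instance
  ∂DJ = J − D.
The resulting 7×18 matrix has rank 6, and its Smith normal form has invariant factors (1,1,1,1,1,1).

The boundary map ∂_2: C_2 → C_1 acts by ∂[p,q,r] = [q,r] − [p,r] + [p,q]. For instance
  ∂BDE = DE − BE + BD,
  ∂DFG = FG − DG + DF.
This gives a 18×12 integer matrix of rank 12; reducing to Smith normal form yields diagonal entries (1,1,1,1,1,1,1,1,1,1,1,2).

Now H_k = ker ∂_k / im ∂_{k+1}, so:

  H_0: rank C_0 − rank ∂_1 = 7 − 6 = 1, and the invariant factors of ∂_1 are all 1, so H_0 ≅ Z.
  H_1: rank ker ∂_1 − rank ∂_2 = (18 − 6) − 12 = 0, and ∂_2 has invariant factor 2 > 1, so H_1 ≅ Z/2.
  H_2: rank ker ∂_2 − rank ∂_3 = (12 − 12) − 0 = 0, and there is no ∂_3, so H_2 ≅ 0.

(K is a triangulation of the real projective plane RP^2.)

H_0 = Z,  H_1 = Z/2,  H_2 = 0.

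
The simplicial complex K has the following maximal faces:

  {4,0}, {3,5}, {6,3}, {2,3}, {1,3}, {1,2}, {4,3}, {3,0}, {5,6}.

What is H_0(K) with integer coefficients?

H_0 = Z.

Take the total order 0 < 1 < 2 < 3 < 4 < 5 < 6 on the vertex set. Then K (dimension 1) consists of the simplices:

  0-simplices (7): [0], [1], [2], [3], [4], [5], [6]
  1-simplices (9): [0,3], [0,4], [1,2], [1,3], [2,3], [3,4], [3,5], [3,6], [5,6]

so the chain groups are C_0 ≅ Z^7, C_1 ≅ Z^9.

∂_1: C_1 → C_0 is given by ∂[p,q] = [q] − [p].
As a 7×9 matrix over Z this has rank 6, with invariant factors (1,1,1,1,1,1).

Now H_k = ker ∂_k / im ∂_{k+1}, so:

  H_0: rank C_0 − rank ∂_1 = 7 − 6 = 1, and the invariant factors of ∂_1 are all 1, so H_0 ≅ Z.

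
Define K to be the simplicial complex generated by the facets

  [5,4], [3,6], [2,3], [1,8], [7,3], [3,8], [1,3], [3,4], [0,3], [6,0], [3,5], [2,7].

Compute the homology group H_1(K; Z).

H_1 ≅ Z^4.

We work with the vertex ordering 0 < 1 < 2 < 3 < 4 < 5 < 6 < 7 < 8. The simplices of K, each written with vertices in increasing order, are:

  0-simplices (9): [0], [1], [2], [3], [4], [5], [6], [7], [8]
  1-simplices (12): [0,3], [0,6], [1,3], [1,8], [2,3], [2,7], [3,4], [3,5], [3,6], [3,7], [3,8], [4,5]

giving chain groups C_0 ≅ Z^9, C_1 ≅ Z^12.

∂_1: C_1 → C_0 maps an edge to its endpoints' difference, ∂[p,q] = q − p.
As a 9×12 matrix over Z this has rank 8, with invariant factors (1,1,1,1,1,1,1,1).

Reading off H_k = ker ∂_k / im ∂_{k+1}:

  H_1: rank ker ∂_1 − rank ∂_2 = (12 − 8) − 0 = 4, and there is no ∂_2, so H_1 ≅ Z^4.

(K is a triangulation of a wedge of 4 circles.)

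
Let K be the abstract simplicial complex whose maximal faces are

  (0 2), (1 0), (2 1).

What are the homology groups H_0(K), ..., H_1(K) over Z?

H_0 = Z,  H_1 = Z.

Fix the vertex order 0 < 1 < 2 and write every simplex with vertices in increasing order. Then dim K = 1 and the simplices of K are:

  0-simplices (3): [0], [1], [2]
  1-simplices (3): [0,1], [0,2], [1,2]

so the chain groups are C_0 ≅ Z^3, C_1 ≅ Z^3.

∂_1: C_1 → C_0 sends each edge [p,q] (with p < q) to q − p. For instance
  ∂[1,2] = [2] − [1].
As a 3×3 matrix over Z this has rank 2, with invariant factors (1,1).

Reading off H_k = ker ∂_k / im ∂_{k+1}:

  H_0: rank C_0 − rank ∂_1 = 3 − 2 = 1, and the invariant factors of ∂_1 are all 1, so H_0 = Z.
  H_1: rank ker ∂_1 − rank ∂_2 = (3 − 2) − 0 = 1, and there is no ∂_2, so H_1 = Z.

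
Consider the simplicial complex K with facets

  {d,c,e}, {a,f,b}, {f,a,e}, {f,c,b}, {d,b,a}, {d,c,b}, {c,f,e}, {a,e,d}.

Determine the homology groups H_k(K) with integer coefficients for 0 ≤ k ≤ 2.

We work with the vertex ordering a < b < c < d < e < f. The simplices of K, each written with vertices in increasing order, are:

  0-simplices (6): a, b, c, d, e, f
  1-simplices (12): ab, ad, ae, af, bc, bd, bf, cd, ce, cf, de, ef
  2-simplices (8): abd, abf, ade, aef, bcd, bcf, cde, cef

giving chain groups C_0 ≅ Z^6, C_1 ≅ Z^12, C_2 ≅ Z^8.

Boundary ∂_1: C_1 → C_0 maps an edge to its endpoints' difference, ∂[p,q] = q − p. For instance
  ∂cd = d − c.
This gives a 6×12 integer matrix of rank 5; reducing to Smith normal form yields diagonal entries (1,1,1,1,1).

∂_2: C_2 → C_1 sends each 2-simplex [p,q,r] to [q,r] − [p,r] + [p,q]. For instance
  ∂ade = de − ae + ad,
  ∂cef = ef − cf + ce.
As a 12×8 matrix over Z this has rank 7, with invariant factors (1,1,1,1,1,1,1).

Computing H_k = (kernel of ∂_k) / (image of ∂_{k+1}):

  H_0: rank C_0 − rank ∂_1 = 6 − 5 = 1, and the invariant factors of ∂_1 are all 1, so H_0 ≅ Z.
  H_1: rank ker ∂_1 − rank ∂_2 = (12 − 5) − 7 = 0, and the invariant factors of ∂_2 are all 1, so H_1 ≅ 0.
  H_2: rank ker ∂_2 − rank ∂_3 = (8 − 7) − 0 = 1, and there is no ∂_3, so H_2 ≅ Z.

H_0 = Z,  H_1 = 0,  H_2 = Z.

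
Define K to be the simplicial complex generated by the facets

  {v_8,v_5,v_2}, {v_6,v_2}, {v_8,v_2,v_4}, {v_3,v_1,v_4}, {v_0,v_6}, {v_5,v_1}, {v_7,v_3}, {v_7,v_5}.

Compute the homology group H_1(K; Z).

Order the vertices as v_0 < v_1 < v_2 < v_3 < v_4 < v_5 < v_6 < v_7 < v_8. Listing each simplex with vertices in this order, K has dimension 2 with simplices:

  0-simplices (9): [v_0], [v_1], [v_2], [v_3], [v_4], [v_5], [v_6], [v_7], [v_8]
  1-simplices (13): [v_0,v_6], [v_1,v_3], [v_1,v_4], [v_1,v_5], [v_2,v_4], [v_2,v_5], [v_2,v_6], [v_2,v_8], [v_3,v_4], [v_3,v_7], [v_4,v_8], [v_5,v_7], [v_5,v_8]
  2-simplices (3): [v_1,v_3,v_4], [v_2,v_4,v_8], [v_2,v_5,v_8]

giving chain groups C_0 ≅ Z^9, C_1 ≅ Z^13, C_2 ≅ Z^3.

∂_1: C_1 → C_0 maps an edge to its endpoints' difference, ∂[p,q] = q − p.
This gives a 9×13 integer matrix of rank 8; reducing to Smith normal form yields diagonal entries (1,1,1,1,1,1,1,1).

The boundary map ∂_2: C_2 → C_1 maps a triangle to the signed sum of its edges. For instance
  ∂[v_1,v_3,v_4] = [v_3,v_4] − [v_1,v_4] + [v_1,v_3],
  ∂[v_2,v_5,v_8] = [v_5,v_8] − [v_2,v_8] + [v_2,v_5].
This gives a 13×3 integer matrix of rank 3; reducing to Smith normal form yields diagonal entries (1,1,1).

Reading off H_k = ker ∂_k / im ∂_{k+1}:

  H_1: rank ker ∂_1 − rank ∂_2 = (13 − 8) − 3 = 2, and the invariant factors of ∂_2 are all 1, so H_1 ≅ Z^2.

H_1 ≅ Z^2.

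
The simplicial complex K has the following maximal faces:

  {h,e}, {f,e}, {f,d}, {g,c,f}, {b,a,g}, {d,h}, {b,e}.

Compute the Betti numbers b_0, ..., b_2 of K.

Order the vertices as a < b < c < d < e < f < g < h. Listing each simplex with vertices in this order, K has dimension 2 with simplices:

  0-simplices (8): a, b, c, d, e, f, g, h
  1-simplices (11): ab, ag, be, bg, cf, cg, df, dh, ef, eh, fg
  2-simplices (2): abg, cfg

so the chain groups are C_0 ≅ Z^8, C_1 ≅ Z^11, C_2 ≅ Z^2.

Boundary ∂_1: C_1 → C_0 sends each edge [p,q] (with p < q) to q − p.
As a 8×11 matrix over Z this has rank 7, with invariant factors (1,1,1,1,1,1,1).

The boundary map ∂_2: C_2 → C_1 maps a triangle to the signed sum of its edges. For instance
  ∂cfg = fg − cg + cf,
  ∂abg = bg − ag + ab.
The resulting 11×2 matrix has rank 2, and its Smith normal form has invariant factors (1,1).

Reading off H_k = ker ∂_k / im ∂_{k+1}:

  H_0: rank C_0 − rank ∂_1 = 8 − 7 = 1, and the invariant factors of ∂_1 are all 1, so H_0 ≅ Z.
  H_1: rank ker ∂_1 − rank ∂_2 = (11 − 7) − 2 = 2, and the invariant factors of ∂_2 are all 1, so H_1 ≅ Z^2.
  H_2: rank ker ∂_2 − rank ∂_3 = (2 − 2) − 0 = 0, and there is no ∂_3, so H_2 ≅ 0.

As a check, the Euler characteristic is 8 − 11 + 2 = -1, which agrees with 1 − 2 + 0 = -1.

Hence the Betti numbers are b_0 = 1, b_1 = 2, b_2 = 0.

b_0 = 1, b_1 = 2, b_2 = 0.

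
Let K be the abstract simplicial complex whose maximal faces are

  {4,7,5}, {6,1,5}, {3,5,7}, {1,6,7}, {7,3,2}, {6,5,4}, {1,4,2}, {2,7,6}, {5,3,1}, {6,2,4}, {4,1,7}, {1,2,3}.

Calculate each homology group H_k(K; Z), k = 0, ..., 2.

We work with the vertex ordering 1 < 2 < 3 < 4 < 5 < 6 < 7. The simplices of K, each written with vertices in increasing order, are:

  0-simplices (7): [1], [2], [3], [4], [5], [6], [7]
  1-simplices (18): [1,2], [1,3], [1,4], [1,5], [1,6], [1,7], [2,3], [2,4], [2,6], [2,7], [3,5], [3,7], [4,5], [4,6], [4,7], [5,6], [5,7], [6,7]
  2-simplices (12): [1,2,3], [1,2,4], [1,3,5], [1,4,7], [1,5,6], [1,6,7], [2,3,7], [2,4,6], [2,6,7], [3,5,7], [4,5,6], [4,5,7]

giving chain groups C_0 ≅ Z^7, C_1 ≅ Z^18, C_2 ≅ Z^12.

Boundary ∂_1: C_1 → C_0 is given by ∂[p,q] = [q] − [p].
This gives a 7×18 integer matrix of rank 6; reducing to Smith normal form yields diagonal entries (1,1,1,1,1,1).

Boundary ∂_2: C_2 → C_1 sends each 2-simplex [p,q,r] to [q,r] − [p,r] + [p,q]. For instance
  ∂[1,2,3] = [2,3] − [1,3] + [1,2],
  ∂[4,5,7] = [5,7] − [4,7] + [4,5].
As a 18×12 matrix over Z this has rank 12, with invariant factors (1,1,1,1,1,1,1,1,1,1,1,2).

From H_k ≅ ker(∂_k) / im(∂_{k+1}) we obtain:

  H_0: rank C_0 − rank ∂_1 = 7 − 6 = 1, and the invariant factors of ∂_1 are all 1, so H_0 = Z.
  H_1: rank ker ∂_1 − rank ∂_2 = (18 − 6) − 12 = 0, and ∂_2 has invariant factor 2 > 1, so H_1 = Z/2Z.
  H_2: rank ker ∂_2 − rank ∂_3 = (12 − 12) − 0 = 0, and there is no ∂_3, so H_2 = 0.

As a check, the Euler characteristic is 7 − 18 + 12 = 1, which agrees with 1 − 0 + 0 = 1.
(K is a triangulation of the real projective plane RP^2.)

H_0 = Z,  H_1 = Z/2Z,  H_2 = 0.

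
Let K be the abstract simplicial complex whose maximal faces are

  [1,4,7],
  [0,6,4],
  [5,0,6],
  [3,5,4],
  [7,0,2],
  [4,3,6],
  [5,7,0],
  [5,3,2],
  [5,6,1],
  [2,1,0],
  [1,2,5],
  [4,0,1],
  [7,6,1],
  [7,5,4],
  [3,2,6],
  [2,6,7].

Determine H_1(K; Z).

Order the vertices as 0 < 1 < 2 < 3 < 4 < 5 < 6 < 7. Listing each simplex with vertices in this order, K has dimension 2 with simplices:

  0-simplices (8): [0], [1], [2], [3], [4], [5], [6], [7]
  1-simplices (24): (24 of them)
  2-simplices (16): [0,1,2], [0,1,4], [0,2,7], [0,4,6], [0,5,6], [0,5,7], [1,2,5], [1,4,7], [1,5,6], [1,6,7], [2,3,5], [2,3,6], [2,6,7], [3,4,5], [3,4,6], [4,5,7]

so the chain groups are C_0 ≅ Z^8, C_1 ≅ Z^24, C_2 ≅ Z^16.

The boundary map ∂_1: C_1 → C_0 is given by ∂[p,q] = [q] − [p]. For instance
  ∂[4,6] = [6] − [4].
As a 8×24 matrix over Z this has rank 7, with invariant factors (1,1,1,1,1,1,1).

∂_2: C_2 → C_1 sends each 2-simplex [p,q,r] to [q,r] − [p,r] + [p,q]. For instance
  ∂[2,3,6] = [3,6] − [2,6] + [2,3],
  ∂[0,1,4] = [1,4] − [0,4] + [0,1].
As a 24×16 matrix over Z this has rank 15, with invariant factors (1,1,1,1,1,1,1,1,1,1,1,1,1,1,1).

From H_k ≅ ker(∂_k) / im(∂_{k+1}) we obtain:

  H_1: rank ker ∂_1 − rank ∂_2 = (24 − 7) − 15 = 2, and the invariant factors of ∂_2 are all 1, so H_1 = Z^2.

(K is a triangulation of the torus T^2.)

H_1 = Z^2.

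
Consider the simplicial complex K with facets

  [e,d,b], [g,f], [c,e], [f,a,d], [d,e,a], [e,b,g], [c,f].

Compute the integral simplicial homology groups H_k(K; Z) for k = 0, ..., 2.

H_0 ≅ Z,  H_1 ≅ Z^2,  H_2 = 0.

We work with the vertex ordering a < b < c < d < e < f < g. The simplices of K, each written with vertices in increasing order, are:

  0-simplices (7): a, b, c, d, e, f, g
  1-simplices (12): ad, ae, af, bd, be, bg, ce, cf, de, df, eg, fg
  2-simplices (4): ade, adf, bde, beg

giving chain groups C_0 ≅ Z^7, C_1 ≅ Z^12, C_2 ≅ Z^4.

Boundary ∂_1: C_1 → C_0 is given by ∂[p,q] = [q] − [p]. For instance
  ∂fg = g − f.
The 7×12 boundary matrix has rank 6 and Smith normal form diag(1,1,1,1,1,1).

The boundary map ∂_2: C_2 → C_1 maps a triangle to the signed sum of its edges. For instance
  ∂bde = de − be + bd,
  ∂ade = de − ae + ad.
This gives a 12×4 integer matrix of rank 4; reducing to Smith normal form yields diagonal entries (1,1,1,1).

Now H_k = ker ∂_k / im ∂_{k+1}, so:

  H_0: rank C_0 − rank ∂_1 = 7 − 6 = 1, and the invariant factors of ∂_1 are all 1, so H_0 ≅ Z.
  H_1: rank ker ∂_1 − rank ∂_2 = (12 − 6) − 4 = 2, and the invariant factors of ∂_2 are all 1, so H_1 ≅ Z^2.
  H_2: rank ker ∂_2 − rank ∂_3 = (4 − 4) − 0 = 0, and there is no ∂_3, so H_2 ≅ 0.

As a check, the Euler characteristic is 7 − 12 + 4 = -1, which agrees with 1 − 2 + 0 = -1.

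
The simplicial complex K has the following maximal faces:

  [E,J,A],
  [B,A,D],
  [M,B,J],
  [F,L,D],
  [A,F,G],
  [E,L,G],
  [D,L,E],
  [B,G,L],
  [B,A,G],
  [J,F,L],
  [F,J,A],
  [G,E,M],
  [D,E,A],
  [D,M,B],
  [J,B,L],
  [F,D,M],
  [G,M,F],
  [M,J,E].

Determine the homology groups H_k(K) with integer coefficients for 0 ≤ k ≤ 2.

K has 9 vertices, 27 edges, 18 triangles.
rank ∂_0 = 0, rank ∂_1 = 8 ⇒ b_0 = 9 − 0 − 8 = 1; all invariant factors of ∂_1 are 1 so no torsion. So H_0 ≅ Z.
rank ∂_1 = 8, rank ∂_2 = 17 ⇒ b_1 = 27 − 8 − 17 = 2; all invariant factors of ∂_2 are 1 so no torsion. So H_1 ≅ Z^2.
rank ∂_2 = 17, rank ∂_3 = 0 ⇒ b_2 = 18 − 17 − 0 = 1. So H_2 ≅ Z.

H_0 = Z,  H_1 = Z^2,  H_2 = Z.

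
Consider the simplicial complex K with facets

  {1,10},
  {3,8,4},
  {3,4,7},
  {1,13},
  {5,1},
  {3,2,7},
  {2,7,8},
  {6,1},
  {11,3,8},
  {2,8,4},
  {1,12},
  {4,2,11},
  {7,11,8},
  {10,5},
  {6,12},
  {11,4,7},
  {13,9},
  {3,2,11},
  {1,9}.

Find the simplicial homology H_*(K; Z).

We work with the vertex ordering 1 < 2 < 3 < 4 < 5 < 6 < 7 < 8 < 9 < 10 < 11 < 12 < 13. The simplices of K, each written with vertices in increasing order, are:

  0-simplices (13): [1], [2], [3], [4], [5], [6], [7], [8], [9], [10], [11], [12], [13]
  1-simplices (24): (24 of them)
  2-simplices (10): [2,3,7], [2,3,11], [2,4,8], [2,4,11], [2,7,8], [3,4,7], [3,4,8], [3,8,11], [4,7,11], [7,8,11]

Hence C_0 ≅ Z^13, C_1 ≅ Z^24, C_2 ≅ Z^10.

The boundary map ∂_1: C_1 → C_0 is given by ∂[p,q] = [q] − [p].
As a 13×24 matrix over Z this has rank 11, with invariant factors (1,1,1,1,1,1,1,1,1,1,1).

∂_2: C_2 → C_1 maps a triangle to the signed sum of its edges. For instance
  ∂[7,8,11] = [8,11] − [7,11] + [7,8],
  ∂[2,3,7] = [3,7] − [2,7] + [2,3].
The 24×10 boundary matrix has rank 10 and Smith normal form diag(1,1,1,1,1,1,1,1,1,2).

Now H_k = ker ∂_k / im ∂_{k+1}, so:

  H_0: rank C_0 − rank ∂_1 = 13 − 11 = 2, and the invariant factors of ∂_1 are all 1, so H_0 = Z^2.
  H_1: rank ker ∂_1 − rank ∂_2 = (24 − 11) − 10 = 3, and ∂_2 has invariant factor 2 > 1, so H_1 = Z^3 ⊕ Z_2.
  H_2: rank ker ∂_2 − rank ∂_3 = (10 − 10) − 0 = 0, and there is no ∂_3, so H_2 = 0.

H_0 = Z^2,  H_1 = Z^3 ⊕ Z_2,  H_2 = 0.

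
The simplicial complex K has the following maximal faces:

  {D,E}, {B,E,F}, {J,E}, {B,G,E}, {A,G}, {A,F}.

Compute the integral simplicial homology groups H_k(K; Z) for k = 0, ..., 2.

H_0 ≅ Z,  H_1 ≅ Z,  H_2 = 0.

Fix the vertex order A < B < D < E < F < G < J and write every simplex with vertices in increasing order. Then dim K = 2 and the simplices of K are:

  0-simplices (7): A, B, D, E, F, G, J
  1-simplices (9): AF, AG, BE, BF, BG, DE, EF, EG, EJ
  2-simplices (2): BEF, BEG

so the chain groups are C_0 ≅ Z^7, C_1 ≅ Z^9, C_2 ≅ Z^2.

Boundary ∂_1: C_1 → C_0 maps an edge to its endpoints' difference, ∂[p,q] = q − p.
This gives a 7×9 integer matrix of rank 6; reducing to Smith normal form yields diagonal entries (1,1,1,1,1,1).

The boundary map ∂_2: C_2 → C_1 acts by ∂[p,q,r] = [q,r] − [p,r] + [p,q]. For instance
  ∂BEG = EG − BG + BE,
  ∂BEF = EF − BF + BE.
The resulting 9×2 matrix has rank 2, and its Smith normal form has invariant factors (1,1).

From H_k ≅ ker(∂_k) / im(∂_{k+1}) we obtain:

  H_0: rank C_0 − rank ∂_1 = 7 − 6 = 1, and the invariant factors of ∂_1 are all 1, so H_0 = Z.
  H_1: rank ker ∂_1 − rank ∂_2 = (9 − 6) − 2 = 1, and the invariant factors of ∂_2 are all 1, so H_1 = Z.
  H_2: rank ker ∂_2 − rank ∂_3 = (2 − 2) − 0 = 0, and there is no ∂_3, so H_2 = 0.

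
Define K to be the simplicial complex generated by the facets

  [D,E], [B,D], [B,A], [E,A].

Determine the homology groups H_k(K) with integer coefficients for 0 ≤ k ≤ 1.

H_0 = Z,  H_1 = Z.

Fix the vertex order A < B < D < E and write every simplex with vertices in increasing order. Then dim K = 1 and the simplices of K are:

  0-simplices (4): A, B, D, E
  1-simplices (4): AB, AE, BD, DE

giving chain groups C_0 ≅ Z^4, C_1 ≅ Z^4.

The boundary map ∂_1: C_1 → C_0 is given by ∂[p,q] = [q] − [p]. For instance
  ∂BD = D − B.
This gives a 4×4 integer matrix of rank 3; reducing to Smith normal form yields diagonal entries (1,1,1).

Computing H_k = (kernel of ∂_k) / (image of ∂_{k+1}):

  H_0: rank C_0 − rank ∂_1 = 4 − 3 = 1, and the invariant factors of ∂_1 are all 1, so H_0 ≅ Z.
  H_1: rank ker ∂_1 − rank ∂_2 = (4 − 3) − 0 = 1, and there is no ∂_2, so H_1 ≅ Z.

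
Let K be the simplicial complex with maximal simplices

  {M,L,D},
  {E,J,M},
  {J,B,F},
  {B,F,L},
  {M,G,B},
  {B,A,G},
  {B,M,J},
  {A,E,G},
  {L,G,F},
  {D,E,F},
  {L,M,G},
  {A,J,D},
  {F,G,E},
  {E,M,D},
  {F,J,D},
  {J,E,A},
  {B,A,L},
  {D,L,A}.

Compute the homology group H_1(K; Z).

H_1 = Z ⊕ Z/2.

We work with the vertex ordering A < B < D < E < F < G < J < L < M. The simplices of K, each written with vertices in increasing order, are:

  0-simplices (9): A, B, D, E, F, G, J, L, M
  1-simplices (27): AB, AD, AE, AG, AJ, AL, BF, BG, BJ, BL, BM, DE, DF, DJ, DL, DM, EF, EG, EJ, EM, FG, FJ, FL, GL, GM, JM, LM
  2-simplices (18): ABG, ABL, ADJ, ADL, AEG, AEJ, BFJ, BFL, BGM, BJM, DEF, DEM, DFJ, DLM, EFG, EJM, FGL, GLM

giving chain groups C_0 ≅ Z^9, C_1 ≅ Z^27, C_2 ≅ Z^18.

The boundary map ∂_1: C_1 → C_0 sends each edge [p,q] (with p < q) to q − p.
This gives a 9×27 integer matrix of rank 8; reducing to Smith normal form yields diagonal entries (1,1,1,1,1,1,1,1).

∂_2: C_2 → C_1 acts by ∂[p,q,r] = [q,r] − [p,r] + [p,q]. For instance
  ∂ABL = BL − AL + AB,
  ∂DEM = EM − DM + DE.
This gives a 27×18 integer matrix of rank 18; reducing to Smith normal form yields diagonal entries (1,1,1,1,1,1,1,1,1,1,1,1,1,1,1,1,1,2).

Reading off H_k = ker ∂_k / im ∂_{k+1}:

  H_1: rank ker ∂_1 − rank ∂_2 = (27 − 8) − 18 = 1, and ∂_2 has invariant factor 2 > 1, so H_1 = Z ⊕ Z/2.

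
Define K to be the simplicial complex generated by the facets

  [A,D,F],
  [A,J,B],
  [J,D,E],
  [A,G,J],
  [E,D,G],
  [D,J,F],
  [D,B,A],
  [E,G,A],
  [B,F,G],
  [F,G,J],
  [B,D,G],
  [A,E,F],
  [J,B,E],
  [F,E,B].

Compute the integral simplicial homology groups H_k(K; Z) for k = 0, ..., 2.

Take the total order A < B < D < E < F < G < J on the vertex set. Then K (dimension 2) consists of the simplices:

  0-simplices (7): A, B, D, E, F, G, J
  1-simplices (21): AB, AD, AE, AF, AG, AJ, BD, BE, BF, BG, BJ, DE, DF, DG, DJ, EF, EG, EJ, FG, FJ, GJ
  2-simplices (14): ABD, ABJ, ADF, AEF, AEG, AGJ, BDG, BEF, BEJ, BFG, DEG, DEJ, DFJ, FGJ

giving chain groups C_0 ≅ Z^7, C_1 ≅ Z^21, C_2 ≅ Z^14.

Boundary ∂_1: C_1 → C_0 is given by ∂[p,q] = [q] − [p]. For instance
  ∂BE = E − B.
The resulting 7×21 matrix has rank 6, and its Smith normal form has invariant factors (1,1,1,1,1,1).

Boundary ∂_2: C_2 → C_1 acts by ∂[p,q,r] = [q,r] − [p,r] + [p,q]. For instance
  ∂FGJ = GJ − FJ + FG,
  ∂AGJ = GJ − AJ + AG.
This gives a 21×14 integer matrix of rank 13; reducing to Smith normal form yields diagonal entries (1,1,1,1,1,1,1,1,1,1,1,1,1).

Now H_k = ker ∂_k / im ∂_{k+1}, so:

  H_0: rank C_0 − rank ∂_1 = 7 − 6 = 1, and the invariant factors of ∂_1 are all 1, so H_0 = Z.
  H_1: rank ker ∂_1 − rank ∂_2 = (21 − 6) − 13 = 2, and the invariant factors of ∂_2 are all 1, so H_1 = Z^2.
  H_2: rank ker ∂_2 − rank ∂_3 = (14 − 13) − 0 = 1, and there is no ∂_3, so H_2 = Z.

As a check, the Euler characteristic is 7 − 21 + 14 = 0, which agrees with 1 − 2 + 1 = 0.

H_0 ≅ Z,  H_1 ≅ Z^2,  H_2 ≅ Z.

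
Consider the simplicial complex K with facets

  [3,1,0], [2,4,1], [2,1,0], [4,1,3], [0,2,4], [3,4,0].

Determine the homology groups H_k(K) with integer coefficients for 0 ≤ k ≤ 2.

Order the vertices as 0 < 1 < 2 < 3 < 4. Listing each simplex with vertices in this order, K has dimension 2 with simplices:

  0-simplices (5): [0], [1], [2], [3], [4]
  1-simplices (9): [0,1], [0,2], [0,3], [0,4], [1,2], [1,3], [1,4], [2,4], [3,4]
  2-simplices (6): [0,1,2], [0,1,3], [0,2,4], [0,3,4], [1,2,4], [1,3,4]

Hence C_0 ≅ Z^5, C_1 ≅ Z^9, C_2 ≅ Z^6.

The boundary map ∂_1: C_1 → C_0 maps an edge to its endpoints' difference, ∂[p,q] = q − p.
As a 5×9 matrix over Z this has rank 4, with invariant factors (1,1,1,1).

Boundary ∂_2: C_2 → C_1 maps a triangle to the signed sum of its edges. For instance
  ∂[0,3,4] = [3,4] − [0,4] + [0,3],
  ∂[0,1,2] = [1,2] − [0,2] + [0,1].
As a 9×6 matrix over Z this has rank 5, with invariant factors (1,1,1,1,1).

Computing H_k = (kernel of ∂_k) / (image of ∂_{k+1}):

  H_0: rank C_0 − rank ∂_1 = 5 − 4 = 1, and the invariant factors of ∂_1 are all 1, so H_0 ≅ Z.
  H_1: rank ker ∂_1 − rank ∂_2 = (9 − 4) − 5 = 0, and the invariant factors of ∂_2 are all 1, so H_1 ≅ 0.
  H_2: rank ker ∂_2 − rank ∂_3 = (6 − 5) − 0 = 1, and there is no ∂_3, so H_2 ≅ Z.

(K is a triangulation of the 2-sphere S^2.)

H_0 ≅ Z,  H_1 = 0,  H_2 ≅ Z.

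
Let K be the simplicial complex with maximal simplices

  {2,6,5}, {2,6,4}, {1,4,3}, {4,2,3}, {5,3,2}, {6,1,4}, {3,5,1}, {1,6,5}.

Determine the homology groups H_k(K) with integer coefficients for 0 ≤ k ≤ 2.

K has 6 vertices, 12 edges, 8 triangles.
rank ∂_0 = 0, rank ∂_1 = 5 ⇒ b_0 = 6 − 0 − 5 = 1; all invariant factors of ∂_1 are 1 so no torsion. So H_0 = Z.
rank ∂_1 = 5, rank ∂_2 = 7 ⇒ b_1 = 12 − 5 − 7 = 0; all invariant factors of ∂_2 are 1 so no torsion. So H_1 = 0.
rank ∂_2 = 7, rank ∂_3 = 0 ⇒ b_2 = 8 − 7 − 0 = 1. So H_2 = Z.

H_0 ≅ Z,  H_1 = 0,  H_2 ≅ Z.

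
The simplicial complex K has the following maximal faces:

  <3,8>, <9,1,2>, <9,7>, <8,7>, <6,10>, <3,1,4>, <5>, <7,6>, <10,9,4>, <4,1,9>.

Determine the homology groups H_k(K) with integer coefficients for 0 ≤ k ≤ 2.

H_0 = Z^2,  H_1 = Z^2,  H_2 = 0.

Fix the vertex order 1 < 2 < 3 < 4 < 5 < 6 < 7 < 8 < 9 < 10 and write every simplex with vertices in increasing order. Then dim K = 2 and the simplices of K are:

  0-simplices (10): [1], [2], [3], [4], [5], [6], [7], [8], [9], [10]
  1-simplices (14): [1,2], [1,3], [1,4], [1,9], [2,9], [3,4], [3,8], [4,9], [4,10], [6,7], [6,10], [7,8], [7,9], [9,10]
  2-simplices (4): [1,2,9], [1,3,4], [1,4,9], [4,9,10]

so the chain groups are C_0 ≅ Z^10, C_1 ≅ Z^14, C_2 ≅ Z^4.

∂_1: C_1 → C_0 maps an edge to its endpoints' difference, ∂[p,q] = q − p.
This gives a 10×14 integer matrix of rank 8; reducing to Smith normal form yields diagonal entries (1,1,1,1,1,1,1,1).

∂_2: C_2 → C_1 maps a triangle to the signed sum of its edges. For instance
  ∂[1,2,9] = [2,9] − [1,9] + [1,2],
  ∂[4,9,10] = [9,10] − [4,10] + [4,9].
This gives a 14×4 integer matrix of rank 4; reducing to Smith normal form yields diagonal entries (1,1,1,1).

Now H_k = ker ∂_k / im ∂_{k+1}, so:

  H_0: rank C_0 − rank ∂_1 = 10 − 8 = 2, and the invariant factors of ∂_1 are all 1, so H_0 ≅ Z^2.
  H_1: rank ker ∂_1 − rank ∂_2 = (14 − 8) − 4 = 2, and the invariant factors of ∂_2 are all 1, so H_1 ≅ Z^2.
  H_2: rank ker ∂_2 − rank ∂_3 = (4 − 4) − 0 = 0, and there is no ∂_3, so H_2 ≅ 0.

As a check, the Euler characteristic is 10 − 14 + 4 = 0, which agrees with 2 − 2 + 0 = 0.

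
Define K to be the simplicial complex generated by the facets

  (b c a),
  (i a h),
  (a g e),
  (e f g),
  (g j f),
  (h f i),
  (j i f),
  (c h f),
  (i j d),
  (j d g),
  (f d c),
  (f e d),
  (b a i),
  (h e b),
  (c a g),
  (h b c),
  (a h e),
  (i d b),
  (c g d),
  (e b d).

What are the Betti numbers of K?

Order the vertices as a < b < c < d < e < f < g < h < i < j. Listing each simplex with vertices in this order, K has dimension 2 with simplices:

  0-simplices (10): a, b, c, d, e, f, g, h, i, j
  1-simplices (30): ab, ac, ae, ag, ah, ai, bc, bd, be, bh, bi, cd, cf, cg, ch, de, df, dg, di, dj, ef, eg, eh, fg, fh, fi, fj, gj, hi, ij
  2-simplices (20): abc, abi, acg, aeg, aeh, ahi, bch, bde, bdi, beh, cdf, cdg, cfh, def, dgj, dij, efg, fgj, fhi, fij

so the chain groups are C_0 ≅ Z^10, C_1 ≅ Z^30, C_2 ≅ Z^20.

Boundary ∂_1: C_1 → C_0 is given by ∂[p,q] = [q] − [p]. For instance
  ∂bd = d − b.
This gives a 10×30 integer matrix of rank 9; reducing to Smith normal form yields diagonal entries (1,1,1,1,1,1,1,1,1).

The boundary map ∂_2: C_2 → C_1 maps a triangle to the signed sum of its edges. For instance
  ∂acg = cg − ag + ac,
  ∂beh = eh − bh + be.
This gives a 30×20 integer matrix of rank 20; reducing to Smith normal form yields diagonal entries (1,1,1,1,1,1,1,1,1,1,1,1,1,1,1,1,1,1,1,2).

Reading off H_k = ker ∂_k / im ∂_{k+1}:

  H_0: rank C_0 − rank ∂_1 = 10 − 9 = 1, and the invariant factors of ∂_1 are all 1, so H_0 ≅ Z.
  H_1: rank ker ∂_1 − rank ∂_2 = (30 − 9) − 20 = 1, and ∂_2 has invariant factor 2 > 1, so H_1 ≅ Z ⊕ Z/2.
  H_2: rank ker ∂_2 − rank ∂_3 = (20 − 20) − 0 = 0, and there is no ∂_3, so H_2 ≅ 0.

(K is a triangulation of the Klein bottle.)

Hence the Betti numbers are b_0 = 1, b_1 = 1, b_2 = 0.

b_0 = 1, b_1 = 1, b_2 = 0.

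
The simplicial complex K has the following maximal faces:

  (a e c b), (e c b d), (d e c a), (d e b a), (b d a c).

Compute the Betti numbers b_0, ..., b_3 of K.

Fix the vertex order a < b < c < d < e and write every simplex with vertices in increasing order. Then dim K = 3 and the simplices of K are:

  0-simplices (5): a, b, c, d, e
  1-simplices (10): ab, ac, ad, ae, bc, bd, be, cd, ce, de
  2-simplices (10): abc, abd, abe, acd, ace, ade, bcd, bce, bde, cde
  3-simplices (5): abcd, abce, abde, acde, bcde

so the chain groups are C_0 ≅ Z^5, C_1 ≅ Z^10, C_2 ≅ Z^10, C_3 ≅ Z^5.

The boundary map ∂_1: C_1 → C_0 maps an edge to its endpoints' difference, ∂[p,q] = q − p. For instance
  ∂ae = e − a.
This gives a 5×10 integer matrix of rank 4; reducing to Smith normal form yields diagonal entries (1,1,1,1).

The boundary map ∂_2: C_2 → C_1 acts by ∂[p,q,r] = [q,r] − [p,r] + [p,q]. For instance
  ∂cde = de − ce + cd,
  ∂ade = de − ae + ad.
The resulting 10×10 matrix has rank 6, and its Smith normal form has invariant factors (1,1,1,1,1,1).

The boundary map ∂_3: C_3 → C_2 sends each 3-simplex σ to the alternating sum Σ_i (−1)^i (σ with its i-th vertex removed). For instance
  ∂bcde = cde − bde + bce − bcd,
  ∂abcd = bcd − acd + abd − abc.
The resulting 10×5 matrix has rank 4, and its Smith normal form has invariant factors (1,1,1,1).

Reading off H_k = ker ∂_k / im ∂_{k+1}:

  H_0: rank C_0 − rank ∂_1 = 5 − 4 = 1, and the invariant factors of ∂_1 are all 1, so H_0 ≅ Z.
  H_1: rank ker ∂_1 − rank ∂_2 = (10 − 4) − 6 = 0, and the invariant factors of ∂_2 are all 1, so H_1 ≅ 0.
  H_2: rank ker ∂_2 − rank ∂_3 = (10 − 6) − 4 = 0, and the invariant factors of ∂_3 are all 1, so H_2 ≅ 0.
  H_3: rank ker ∂_3 − rank ∂_4 = (5 − 4) − 0 = 1, and there is no ∂_4, so H_3 ≅ Z.

As a check, the Euler characteristic is 5 − 10 + 10 − 5 = 0, which agrees with 1 − 0 + 0 − 1 = 0.

Hence the Betti numbers are b_0 = 1, b_1 = 0, b_2 = 0, b_3 = 1.

b_0 = 1, b_1 = 0, b_2 = 0, b_3 = 1.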